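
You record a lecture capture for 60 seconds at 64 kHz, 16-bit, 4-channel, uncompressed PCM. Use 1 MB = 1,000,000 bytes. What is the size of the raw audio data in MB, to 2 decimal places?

Bytes = 64,000 samples/s × 60 s × 2 bytes/sample × 4 ch = 30,720,000 bytes.
30,720,000 / 1,000,000 = 30.72 MB.

30.72 MB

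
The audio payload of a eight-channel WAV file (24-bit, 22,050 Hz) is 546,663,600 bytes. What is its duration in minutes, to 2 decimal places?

Byte rate = 22,050 × 3 × 8 = 529,200 bytes/s.
Duration = 546,663,600 / 529,200 = 1,033 s.
1,033 s / 60 = 17.22 minutes.

17.22 minutes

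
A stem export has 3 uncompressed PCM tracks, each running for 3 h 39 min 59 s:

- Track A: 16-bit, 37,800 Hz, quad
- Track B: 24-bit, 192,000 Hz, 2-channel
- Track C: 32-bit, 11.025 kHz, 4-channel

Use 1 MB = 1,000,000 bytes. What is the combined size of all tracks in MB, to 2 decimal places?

21524.93 MB

3 h 39 min 59 s = 13,199 s.
Track A: 37,800 × 13,199 × 2 × 4 = 3,991,377,600 bytes.
Track B: 192,000 × 13,199 × 3 × 2 = 15,205,248,000 bytes.
Track C: 11,025 × 13,199 × 4 × 4 = 2,328,303,600 bytes.
Total = 21,524,929,200 bytes = 21524.93 MB.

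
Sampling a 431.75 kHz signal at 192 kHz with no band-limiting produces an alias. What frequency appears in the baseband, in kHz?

Nyquist = 192,000/2 = 96,000 Hz; 431,750 Hz exceeds it.
Alias = |431,750 − 2×192,000| = |431,750 − 384,000| = 47,750 Hz = 47.75 kHz.

47.75 kHz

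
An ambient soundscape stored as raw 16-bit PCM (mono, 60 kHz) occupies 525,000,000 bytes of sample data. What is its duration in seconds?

Byte rate = 60,000 × 2 × 1 = 120,000 bytes/s.
Duration = 525,000,000 / 120,000 = 4,375 s.

4,375 seconds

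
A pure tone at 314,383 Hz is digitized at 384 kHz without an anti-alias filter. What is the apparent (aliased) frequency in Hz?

69,617 Hz

Nyquist = 384,000/2 = 192,000 Hz; 314,383 Hz exceeds it.
Alias = |314,383 − 1×384,000| = |314,383 − 384,000| = 69,617 Hz.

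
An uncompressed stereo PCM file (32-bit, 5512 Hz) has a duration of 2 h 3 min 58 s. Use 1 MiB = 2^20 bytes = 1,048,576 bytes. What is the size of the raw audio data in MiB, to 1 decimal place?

312.8 MiB

Duration = 2 h 3 min 58 s = 7,438 s.
Bytes = 5,512 samples/s × 7,438 s × 4 bytes/sample × 2 ch = 327,986,048 bytes.
327,986,048 / 1,048,576 = 312.8 MiB.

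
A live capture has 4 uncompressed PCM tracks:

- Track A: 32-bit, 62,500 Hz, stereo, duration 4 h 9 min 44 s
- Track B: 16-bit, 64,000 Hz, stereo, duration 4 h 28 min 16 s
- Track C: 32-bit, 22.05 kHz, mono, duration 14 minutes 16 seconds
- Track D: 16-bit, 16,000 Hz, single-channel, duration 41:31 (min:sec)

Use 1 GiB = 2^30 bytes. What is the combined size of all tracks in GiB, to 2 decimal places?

Track A: 4 h 9 min 44 s = 14,984 s; 62,500 × 14,984 × 4 × 2 = 7,492,000,000 bytes.
Track B: 4 h 28 min 16 s = 16,096 s; 64,000 × 16,096 × 2 × 2 = 4,120,576,000 bytes.
Track C: 14 minutes 16 seconds = 856 s; 22,050 × 856 × 4 × 1 = 75,499,200 bytes.
Track D: 41:31 (min:sec) = 2,491 s; 16,000 × 2,491 × 2 × 1 = 79,712,000 bytes.
Total = 11,767,787,200 bytes = 10.96 GiB.

10.96 GiB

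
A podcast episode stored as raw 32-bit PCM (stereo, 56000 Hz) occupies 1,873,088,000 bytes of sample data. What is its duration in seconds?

Byte rate = 56,000 × 4 × 2 = 448,000 bytes/s.
Duration = 1,873,088,000 / 448,000 = 4,181 s.

4,181 seconds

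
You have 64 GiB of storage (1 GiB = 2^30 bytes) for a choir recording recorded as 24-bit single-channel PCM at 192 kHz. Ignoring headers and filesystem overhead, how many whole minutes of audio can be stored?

1,988 minutes

Uncompressed byte rate = 192,000 × 3 × 1 = 576,000 bytes/s.
Capacity = 64 × 1,073,741,824 = 68,719,476,736 bytes.
68,719,476,736 / 576,000 ≈ 119304.65 s → 1,988 minutes.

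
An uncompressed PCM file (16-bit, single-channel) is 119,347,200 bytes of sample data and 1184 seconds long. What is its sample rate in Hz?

50,400 Hz

Bytes = sample_rate × seconds × bytes_per_sample × channels.
sample_rate = 119,347,200 / (1,184 × 2 × 1) = 119,347,200 / 2,368 = 50,400 Hz.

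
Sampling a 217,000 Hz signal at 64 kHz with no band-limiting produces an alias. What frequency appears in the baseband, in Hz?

Nyquist = 64,000/2 = 32,000 Hz; 217,000 Hz exceeds it.
Alias = |217,000 − 3×64,000| = |217,000 − 192,000| = 25,000 Hz.

25,000 Hz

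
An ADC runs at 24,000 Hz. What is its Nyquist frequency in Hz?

12,000 Hz

Nyquist frequency = sample rate / 2 = 24,000 / 2 = 12,000 Hz.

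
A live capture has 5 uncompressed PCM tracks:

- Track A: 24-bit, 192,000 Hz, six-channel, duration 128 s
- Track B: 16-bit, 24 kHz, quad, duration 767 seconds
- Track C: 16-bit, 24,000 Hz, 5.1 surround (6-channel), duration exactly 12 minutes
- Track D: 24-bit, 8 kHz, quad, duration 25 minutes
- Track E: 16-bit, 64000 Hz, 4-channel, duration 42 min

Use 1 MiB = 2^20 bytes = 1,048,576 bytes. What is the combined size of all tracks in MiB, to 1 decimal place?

2127.9 MiB

Track A: 192,000 × 128 × 3 × 6 = 442,368,000 bytes.
Track B: 24,000 × 767 × 2 × 4 = 147,264,000 bytes.
Track C: exactly 12 minutes = 720 s; 24,000 × 720 × 2 × 6 = 207,360,000 bytes.
Track D: 25 minutes = 1,500 s; 8,000 × 1,500 × 3 × 4 = 144,000,000 bytes.
Track E: 42 min = 2,520 s; 64,000 × 2,520 × 2 × 4 = 1,290,240,000 bytes.
Total = 2,231,232,000 bytes = 2127.9 MiB.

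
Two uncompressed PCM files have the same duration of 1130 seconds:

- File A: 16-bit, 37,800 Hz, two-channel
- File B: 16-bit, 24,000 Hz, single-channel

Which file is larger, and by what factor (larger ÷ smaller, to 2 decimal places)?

File A: 37,800 × 2 × 2 = 151,200 bytes/s.
File B: 24,000 × 2 × 1 = 48,000 bytes/s.
File A is larger; ratio = 170,856,000 / 54,240,000 = 3.15.

File A, by a factor of 3.15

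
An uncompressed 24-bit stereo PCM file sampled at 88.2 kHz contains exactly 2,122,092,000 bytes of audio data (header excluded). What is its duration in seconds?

4,010 seconds

Byte rate = 88,200 × 3 × 2 = 529,200 bytes/s.
Duration = 2,122,092,000 / 529,200 = 4,010 s.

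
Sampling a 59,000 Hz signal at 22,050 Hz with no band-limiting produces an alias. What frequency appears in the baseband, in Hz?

Nyquist = 22,050/2 = 11,025 Hz; 59,000 Hz exceeds it.
Alias = |59,000 − 3×22,050| = |59,000 − 66,150| = 7,150 Hz.

7,150 Hz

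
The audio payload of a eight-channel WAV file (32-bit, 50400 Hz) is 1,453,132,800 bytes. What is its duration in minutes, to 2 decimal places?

Byte rate = 50,400 × 4 × 8 = 1,612,800 bytes/s.
Duration = 1,453,132,800 / 1,612,800 = 901 s.
901 s / 60 = 15.02 minutes.

15.02 minutes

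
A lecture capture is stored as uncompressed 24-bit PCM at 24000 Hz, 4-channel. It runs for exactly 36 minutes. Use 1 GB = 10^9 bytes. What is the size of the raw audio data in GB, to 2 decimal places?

0.62 GB

Duration = exactly 36 minutes = 2,160 s.
Bytes = 24,000 samples/s × 2,160 s × 3 bytes/sample × 4 ch = 622,080,000 bytes.
622,080,000 / 1,000,000,000 = 0.62 GB.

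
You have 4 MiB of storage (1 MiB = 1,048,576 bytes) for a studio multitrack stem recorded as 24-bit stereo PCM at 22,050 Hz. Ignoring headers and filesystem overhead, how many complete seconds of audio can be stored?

31 seconds

Uncompressed byte rate = 22,050 × 3 × 2 = 132,300 bytes/s.
Capacity = 4 × 1,048,576 = 4,194,304 bytes.
4,194,304 / 132,300 ≈ 31.7 s → 31 seconds.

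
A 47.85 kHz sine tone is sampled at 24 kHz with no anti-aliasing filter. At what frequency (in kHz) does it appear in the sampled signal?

0.15 kHz

Nyquist = 24,000/2 = 12,000 Hz; 47,850 Hz exceeds it.
Alias = |47,850 − 2×24,000| = |47,850 − 48,000| = 150 Hz = 0.15 kHz.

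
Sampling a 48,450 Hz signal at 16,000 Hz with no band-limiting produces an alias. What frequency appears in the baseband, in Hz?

Nyquist = 16,000/2 = 8,000 Hz; 48,450 Hz exceeds it.
Alias = |48,450 − 3×16,000| = |48,450 − 48,000| = 450 Hz.

450 Hz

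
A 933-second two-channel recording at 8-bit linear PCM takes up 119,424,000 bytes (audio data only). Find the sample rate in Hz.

Bytes = sample_rate × seconds × bytes_per_sample × channels.
sample_rate = 119,424,000 / (933 × 1 × 2) = 119,424,000 / 1,866 = 64,000 Hz.

64,000 Hz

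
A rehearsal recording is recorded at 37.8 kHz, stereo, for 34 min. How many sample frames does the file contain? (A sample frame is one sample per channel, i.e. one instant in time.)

77,112,000 sample frames

34 min = 2,040 s.
37,800 samples/s × 2,040 s = 77,112,000 frames.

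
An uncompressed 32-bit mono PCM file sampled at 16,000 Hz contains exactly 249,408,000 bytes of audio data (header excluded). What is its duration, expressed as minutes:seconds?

64:57

Byte rate = 16,000 × 4 × 1 = 64,000 bytes/s.
Duration = 249,408,000 / 64,000 = 3,897 s.
3,897 s = 64:57.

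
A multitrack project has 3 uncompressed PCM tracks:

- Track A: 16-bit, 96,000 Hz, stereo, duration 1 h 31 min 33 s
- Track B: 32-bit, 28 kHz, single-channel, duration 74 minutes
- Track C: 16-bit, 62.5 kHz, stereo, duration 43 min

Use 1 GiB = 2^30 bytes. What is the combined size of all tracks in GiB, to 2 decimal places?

Track A: 1 h 31 min 33 s = 5,493 s; 96,000 × 5,493 × 2 × 2 = 2,109,312,000 bytes.
Track B: 74 minutes = 4,440 s; 28,000 × 4,440 × 4 × 1 = 497,280,000 bytes.
Track C: 43 min = 2,580 s; 62,500 × 2,580 × 2 × 2 = 645,000,000 bytes.
Total = 3,251,592,000 bytes = 3.03 GiB.

3.03 GiB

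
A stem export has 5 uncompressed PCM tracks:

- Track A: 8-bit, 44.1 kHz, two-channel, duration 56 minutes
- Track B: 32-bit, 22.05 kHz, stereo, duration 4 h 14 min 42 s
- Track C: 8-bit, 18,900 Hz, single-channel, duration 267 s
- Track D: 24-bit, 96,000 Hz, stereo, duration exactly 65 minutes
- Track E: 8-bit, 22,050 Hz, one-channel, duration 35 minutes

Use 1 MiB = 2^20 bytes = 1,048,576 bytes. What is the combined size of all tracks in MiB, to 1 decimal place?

Track A: 56 minutes = 3,360 s; 44,100 × 3,360 × 1 × 2 = 296,352,000 bytes.
Track B: 4 h 14 min 42 s = 15,282 s; 22,050 × 15,282 × 4 × 2 = 2,695,744,800 bytes.
Track C: 18,900 × 267 × 1 × 1 = 5,046,300 bytes.
Track D: exactly 65 minutes = 3,900 s; 96,000 × 3,900 × 3 × 2 = 2,246,400,000 bytes.
Track E: 35 minutes = 2,100 s; 22,050 × 2,100 × 1 × 1 = 46,305,000 bytes.
Total = 5,289,848,100 bytes = 5044.8 MiB.

5044.8 MiB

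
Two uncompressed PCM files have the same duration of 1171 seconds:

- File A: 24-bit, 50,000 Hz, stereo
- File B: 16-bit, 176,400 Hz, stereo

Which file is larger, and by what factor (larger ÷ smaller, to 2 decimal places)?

File A: 50,000 × 3 × 2 = 300,000 bytes/s.
File B: 176,400 × 2 × 2 = 705,600 bytes/s.
File B is larger; ratio = 826,257,600 / 351,300,000 = 2.35.

File B, by a factor of 2.35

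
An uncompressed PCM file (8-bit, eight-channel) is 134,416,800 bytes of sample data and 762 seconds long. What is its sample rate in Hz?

22,050 Hz

Bytes = sample_rate × seconds × bytes_per_sample × channels.
sample_rate = 134,416,800 / (762 × 1 × 8) = 134,416,800 / 6,096 = 22,050 Hz.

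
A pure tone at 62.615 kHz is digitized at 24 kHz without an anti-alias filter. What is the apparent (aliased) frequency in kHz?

9.385 kHz

Nyquist = 24,000/2 = 12,000 Hz; 62,615 Hz exceeds it.
Alias = |62,615 − 3×24,000| = |62,615 − 72,000| = 9,385 Hz = 9.385 kHz.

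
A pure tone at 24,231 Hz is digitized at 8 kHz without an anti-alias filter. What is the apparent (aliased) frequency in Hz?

231 Hz

Nyquist = 8,000/2 = 4,000 Hz; 24,231 Hz exceeds it.
Alias = |24,231 − 3×8,000| = |24,231 − 24,000| = 231 Hz.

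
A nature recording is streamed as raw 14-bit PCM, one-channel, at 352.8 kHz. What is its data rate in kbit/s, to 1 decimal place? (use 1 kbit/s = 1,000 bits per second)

Bit rate = 352,800 × 14 × 1 = 4,939,200 bits/s.
= 4939.2 kbit/s.

4939.2 kbit/s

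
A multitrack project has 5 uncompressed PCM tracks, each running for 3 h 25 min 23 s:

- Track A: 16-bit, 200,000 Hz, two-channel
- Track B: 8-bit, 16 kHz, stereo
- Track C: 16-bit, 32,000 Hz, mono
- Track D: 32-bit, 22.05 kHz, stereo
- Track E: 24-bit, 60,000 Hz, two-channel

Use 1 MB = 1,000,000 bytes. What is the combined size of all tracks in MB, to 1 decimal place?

17651.5 MB

3 h 25 min 23 s = 12,323 s.
Track A: 200,000 × 12,323 × 2 × 2 = 9,858,400,000 bytes.
Track B: 16,000 × 12,323 × 1 × 2 = 394,336,000 bytes.
Track C: 32,000 × 12,323 × 2 × 1 = 788,672,000 bytes.
Track D: 22,050 × 12,323 × 4 × 2 = 2,173,777,200 bytes.
Track E: 60,000 × 12,323 × 3 × 2 = 4,436,280,000 bytes.
Total = 17,651,465,200 bytes = 17651.5 MB.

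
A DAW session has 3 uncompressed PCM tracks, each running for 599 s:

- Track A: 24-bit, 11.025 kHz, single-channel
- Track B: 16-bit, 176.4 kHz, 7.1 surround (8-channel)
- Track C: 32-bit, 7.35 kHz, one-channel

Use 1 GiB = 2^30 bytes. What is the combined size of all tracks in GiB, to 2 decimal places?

Track A: 11,025 × 599 × 3 × 1 = 19,811,925 bytes.
Track B: 176,400 × 599 × 2 × 8 = 1,690,617,600 bytes.
Track C: 7,350 × 599 × 4 × 1 = 17,610,600 bytes.
Total = 1,728,040,125 bytes = 1.61 GiB.

1.61 GiB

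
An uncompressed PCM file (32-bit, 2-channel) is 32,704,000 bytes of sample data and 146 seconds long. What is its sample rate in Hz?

Bytes = sample_rate × seconds × bytes_per_sample × channels.
sample_rate = 32,704,000 / (146 × 4 × 2) = 32,704,000 / 1,168 = 28,000 Hz.

28,000 Hz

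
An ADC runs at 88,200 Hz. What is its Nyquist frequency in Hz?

44,100 Hz

Nyquist frequency = sample rate / 2 = 88,200 / 2 = 44,100 Hz.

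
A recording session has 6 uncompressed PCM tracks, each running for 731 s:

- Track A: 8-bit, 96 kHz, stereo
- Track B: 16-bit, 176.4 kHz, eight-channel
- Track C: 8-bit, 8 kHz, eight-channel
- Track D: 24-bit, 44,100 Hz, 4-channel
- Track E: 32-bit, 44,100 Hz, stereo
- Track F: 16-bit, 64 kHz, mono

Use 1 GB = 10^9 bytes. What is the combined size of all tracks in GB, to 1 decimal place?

3.0 GB

Track A: 96,000 × 731 × 1 × 2 = 140,352,000 bytes.
Track B: 176,400 × 731 × 2 × 8 = 2,063,174,400 bytes.
Track C: 8,000 × 731 × 1 × 8 = 46,784,000 bytes.
Track D: 44,100 × 731 × 3 × 4 = 386,845,200 bytes.
Track E: 44,100 × 731 × 4 × 2 = 257,896,800 bytes.
Track F: 64,000 × 731 × 2 × 1 = 93,568,000 bytes.
Total = 2,988,620,400 bytes = 3.0 GB.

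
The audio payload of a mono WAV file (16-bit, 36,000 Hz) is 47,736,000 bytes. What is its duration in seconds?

Byte rate = 36,000 × 2 × 1 = 72,000 bytes/s.
Duration = 47,736,000 / 72,000 = 663 s.

663 seconds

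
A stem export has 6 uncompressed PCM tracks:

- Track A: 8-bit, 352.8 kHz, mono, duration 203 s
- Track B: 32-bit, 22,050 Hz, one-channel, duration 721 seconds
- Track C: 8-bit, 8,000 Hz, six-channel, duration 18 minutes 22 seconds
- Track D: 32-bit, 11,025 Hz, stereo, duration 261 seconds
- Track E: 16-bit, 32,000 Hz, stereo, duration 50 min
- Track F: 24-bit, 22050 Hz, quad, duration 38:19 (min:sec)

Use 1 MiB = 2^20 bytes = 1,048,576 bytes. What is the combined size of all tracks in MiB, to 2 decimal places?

Track A: 352,800 × 203 × 1 × 1 = 71,618,400 bytes.
Track B: 22,050 × 721 × 4 × 1 = 63,592,200 bytes.
Track C: 18 minutes 22 seconds = 1,102 s; 8,000 × 1,102 × 1 × 6 = 52,896,000 bytes.
Track D: 11,025 × 261 × 4 × 2 = 23,020,200 bytes.
Track E: 50 min = 3,000 s; 32,000 × 3,000 × 2 × 2 = 384,000,000 bytes.
Track F: 38:19 (min:sec) = 2,299 s; 22,050 × 2,299 × 3 × 4 = 608,315,400 bytes.
Total = 1,203,442,200 bytes = 1147.69 MiB.

1147.69 MiB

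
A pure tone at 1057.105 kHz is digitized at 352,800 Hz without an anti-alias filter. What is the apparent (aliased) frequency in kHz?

Nyquist = 352,800/2 = 176,400 Hz; 1,057,105 Hz exceeds it.
Alias = |1,057,105 − 3×352,800| = |1,057,105 − 1,058,400| = 1,295 Hz = 1.295 kHz.

1.295 kHz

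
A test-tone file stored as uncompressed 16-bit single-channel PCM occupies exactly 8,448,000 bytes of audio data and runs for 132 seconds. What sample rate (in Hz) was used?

32,000 Hz

Bytes = sample_rate × seconds × bytes_per_sample × channels.
sample_rate = 8,448,000 / (132 × 2 × 1) = 8,448,000 / 264 = 32,000 Hz.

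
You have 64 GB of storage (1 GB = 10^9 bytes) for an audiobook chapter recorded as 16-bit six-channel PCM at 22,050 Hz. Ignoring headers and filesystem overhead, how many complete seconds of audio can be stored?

Uncompressed byte rate = 22,050 × 2 × 6 = 264,600 bytes/s.
Capacity = 64 × 1,000,000,000 = 64,000,000,000 bytes.
64,000,000,000 / 264,600 ≈ 241874.53 s → 241,874 seconds.

241,874 seconds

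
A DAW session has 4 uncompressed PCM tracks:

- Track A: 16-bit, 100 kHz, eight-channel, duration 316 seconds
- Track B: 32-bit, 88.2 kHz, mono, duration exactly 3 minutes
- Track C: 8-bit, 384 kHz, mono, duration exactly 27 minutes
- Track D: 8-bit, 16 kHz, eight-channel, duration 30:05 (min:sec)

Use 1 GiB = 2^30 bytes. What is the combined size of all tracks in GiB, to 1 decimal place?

Track A: 100,000 × 316 × 2 × 8 = 505,600,000 bytes.
Track B: exactly 3 minutes = 180 s; 88,200 × 180 × 4 × 1 = 63,504,000 bytes.
Track C: exactly 27 minutes = 1,620 s; 384,000 × 1,620 × 1 × 1 = 622,080,000 bytes.
Track D: 30:05 (min:sec) = 1,805 s; 16,000 × 1,805 × 1 × 8 = 231,040,000 bytes.
Total = 1,422,224,000 bytes = 1.3 GiB.

1.3 GiB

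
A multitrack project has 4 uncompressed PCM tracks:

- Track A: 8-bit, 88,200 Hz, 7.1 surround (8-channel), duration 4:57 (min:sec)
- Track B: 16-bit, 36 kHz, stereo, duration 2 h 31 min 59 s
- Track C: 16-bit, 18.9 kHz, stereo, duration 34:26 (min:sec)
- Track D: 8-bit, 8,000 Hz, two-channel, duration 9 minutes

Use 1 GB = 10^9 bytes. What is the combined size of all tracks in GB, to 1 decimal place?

Track A: 4:57 (min:sec) = 297 s; 88,200 × 297 × 1 × 8 = 209,563,200 bytes.
Track B: 2 h 31 min 59 s = 9,119 s; 36,000 × 9,119 × 2 × 2 = 1,313,136,000 bytes.
Track C: 34:26 (min:sec) = 2,066 s; 18,900 × 2,066 × 2 × 2 = 156,189,600 bytes.
Track D: 9 minutes = 540 s; 8,000 × 540 × 1 × 2 = 8,640,000 bytes.
Total = 1,687,528,800 bytes = 1.7 GB.

1.7 GB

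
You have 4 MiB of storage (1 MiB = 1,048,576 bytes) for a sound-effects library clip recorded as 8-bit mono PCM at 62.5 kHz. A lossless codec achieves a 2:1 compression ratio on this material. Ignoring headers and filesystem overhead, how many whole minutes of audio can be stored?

Uncompressed byte rate = 62,500 × 1 × 1 = 62,500 bytes/s.
After 2:1 compression, effective rate ≈ 31250 bytes/s.
Capacity = 4 × 1,048,576 = 4,194,304 bytes.
4,194,304 / effective rate ≈ 134.22 s → 2 minutes.

2 minutes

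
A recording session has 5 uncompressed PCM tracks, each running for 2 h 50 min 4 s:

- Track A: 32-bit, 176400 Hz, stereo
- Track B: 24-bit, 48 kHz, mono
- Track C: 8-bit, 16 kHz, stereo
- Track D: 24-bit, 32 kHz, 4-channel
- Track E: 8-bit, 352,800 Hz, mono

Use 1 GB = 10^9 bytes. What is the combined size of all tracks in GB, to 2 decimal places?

2 h 50 min 4 s = 10,204 s.
Track A: 176,400 × 10,204 × 4 × 2 = 14,399,884,800 bytes.
Track B: 48,000 × 10,204 × 3 × 1 = 1,469,376,000 bytes.
Track C: 16,000 × 10,204 × 1 × 2 = 326,528,000 bytes.
Track D: 32,000 × 10,204 × 3 × 4 = 3,918,336,000 bytes.
Track E: 352,800 × 10,204 × 1 × 1 = 3,599,971,200 bytes.
Total = 23,714,096,000 bytes = 23.71 GB.

23.71 GB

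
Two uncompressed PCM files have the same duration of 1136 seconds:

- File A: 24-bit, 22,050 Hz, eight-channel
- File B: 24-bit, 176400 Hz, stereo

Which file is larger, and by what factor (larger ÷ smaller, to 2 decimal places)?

File A: 22,050 × 3 × 8 = 529,200 bytes/s.
File B: 176,400 × 3 × 2 = 1,058,400 bytes/s.
File B is larger; ratio = 1,202,342,400 / 601,171,200 = 2.00.

File B, by a factor of 2.00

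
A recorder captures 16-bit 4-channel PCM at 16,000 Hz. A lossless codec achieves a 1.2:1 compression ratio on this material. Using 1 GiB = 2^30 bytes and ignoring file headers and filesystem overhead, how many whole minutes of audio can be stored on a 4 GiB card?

Uncompressed byte rate = 16,000 × 2 × 4 = 128,000 bytes/s.
After 1.2:1 compression, effective rate ≈ 106666.67 bytes/s.
Capacity = 4 × 1,073,741,824 = 4,294,967,296 bytes.
4,294,967,296 / effective rate ≈ 40265.32 s → 671 minutes.

671 minutes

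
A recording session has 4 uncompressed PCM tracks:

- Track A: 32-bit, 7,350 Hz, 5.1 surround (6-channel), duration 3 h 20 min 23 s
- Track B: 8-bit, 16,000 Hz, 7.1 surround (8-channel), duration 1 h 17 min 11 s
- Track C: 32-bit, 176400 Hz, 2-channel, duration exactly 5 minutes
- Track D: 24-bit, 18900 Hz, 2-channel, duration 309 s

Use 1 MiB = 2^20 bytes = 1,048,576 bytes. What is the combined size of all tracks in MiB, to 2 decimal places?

Track A: 3 h 20 min 23 s = 12,023 s; 7,350 × 12,023 × 4 × 6 = 2,120,857,200 bytes.
Track B: 1 h 17 min 11 s = 4,631 s; 16,000 × 4,631 × 1 × 8 = 592,768,000 bytes.
Track C: exactly 5 minutes = 300 s; 176,400 × 300 × 4 × 2 = 423,360,000 bytes.
Track D: 18,900 × 309 × 3 × 2 = 35,040,600 bytes.
Total = 3,172,025,800 bytes = 3025.08 MiB.

3025.08 MiB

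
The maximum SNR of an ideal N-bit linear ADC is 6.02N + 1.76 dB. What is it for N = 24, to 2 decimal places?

6.02 × 24 + 1.76 = 146.24 dB.

146.24 dB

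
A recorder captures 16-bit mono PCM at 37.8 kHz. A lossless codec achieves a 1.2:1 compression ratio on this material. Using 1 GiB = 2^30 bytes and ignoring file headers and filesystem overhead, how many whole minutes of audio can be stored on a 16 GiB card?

4,544 minutes

Uncompressed byte rate = 37,800 × 2 × 1 = 75,600 bytes/s.
After 1.2:1 compression, effective rate ≈ 63000 bytes/s.
Capacity = 16 × 1,073,741,824 = 17,179,869,184 bytes.
17,179,869,184 / effective rate ≈ 272696.34 s → 4,544 minutes.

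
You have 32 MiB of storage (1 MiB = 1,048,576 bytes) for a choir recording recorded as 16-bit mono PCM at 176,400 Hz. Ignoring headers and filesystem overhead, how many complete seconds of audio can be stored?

Uncompressed byte rate = 176,400 × 2 × 1 = 352,800 bytes/s.
Capacity = 32 × 1,048,576 = 33,554,432 bytes.
33,554,432 / 352,800 ≈ 95.11 s → 95 seconds.

95 seconds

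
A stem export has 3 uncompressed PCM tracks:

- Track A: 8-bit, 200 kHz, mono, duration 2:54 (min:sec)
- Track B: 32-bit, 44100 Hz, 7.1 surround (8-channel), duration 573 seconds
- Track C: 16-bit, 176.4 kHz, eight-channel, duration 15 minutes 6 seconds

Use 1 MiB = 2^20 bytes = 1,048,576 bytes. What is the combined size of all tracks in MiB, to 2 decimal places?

3242.98 MiB

Track A: 2:54 (min:sec) = 174 s; 200,000 × 174 × 1 × 1 = 34,800,000 bytes.
Track B: 44,100 × 573 × 4 × 8 = 808,617,600 bytes.
Track C: 15 minutes 6 seconds = 906 s; 176,400 × 906 × 2 × 8 = 2,557,094,400 bytes.
Total = 3,400,512,000 bytes = 3242.98 MiB.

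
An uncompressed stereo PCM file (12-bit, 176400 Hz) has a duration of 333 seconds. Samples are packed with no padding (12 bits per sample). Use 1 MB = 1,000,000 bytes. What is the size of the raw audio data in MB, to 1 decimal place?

176.2 MB

Bits = 176,400 × 333 × 12 × 2 = 1,409,788,800 bits = 176,223,600 bytes.
176,223,600 / 1,000,000 = 176.2 MB.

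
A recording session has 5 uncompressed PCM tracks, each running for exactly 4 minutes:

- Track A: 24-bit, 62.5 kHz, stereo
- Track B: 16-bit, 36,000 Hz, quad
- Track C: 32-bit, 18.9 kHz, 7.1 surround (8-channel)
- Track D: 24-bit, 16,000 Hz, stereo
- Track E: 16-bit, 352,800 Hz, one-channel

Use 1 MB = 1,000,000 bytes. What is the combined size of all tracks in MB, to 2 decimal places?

exactly 4 minutes = 240 s.
Track A: 62,500 × 240 × 3 × 2 = 90,000,000 bytes.
Track B: 36,000 × 240 × 2 × 4 = 69,120,000 bytes.
Track C: 18,900 × 240 × 4 × 8 = 145,152,000 bytes.
Track D: 16,000 × 240 × 3 × 2 = 23,040,000 bytes.
Track E: 352,800 × 240 × 2 × 1 = 169,344,000 bytes.
Total = 496,656,000 bytes = 496.66 MB.

496.66 MB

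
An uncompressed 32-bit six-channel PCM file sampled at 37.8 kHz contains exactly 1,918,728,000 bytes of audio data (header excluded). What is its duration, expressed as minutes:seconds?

Byte rate = 37,800 × 4 × 6 = 907,200 bytes/s.
Duration = 1,918,728,000 / 907,200 = 2,115 s.
2,115 s = 35:15.

35:15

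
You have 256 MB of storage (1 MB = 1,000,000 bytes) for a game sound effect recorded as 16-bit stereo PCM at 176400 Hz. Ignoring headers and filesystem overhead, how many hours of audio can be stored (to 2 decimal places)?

Uncompressed byte rate = 176,400 × 2 × 2 = 705,600 bytes/s.
Capacity = 256 × 1,000,000 = 256,000,000 bytes.
256,000,000 / 705,600 ≈ 362.81 s → 0.10 hours.

0.10 hours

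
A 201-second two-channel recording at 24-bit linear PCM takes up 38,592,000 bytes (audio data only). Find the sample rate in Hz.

Bytes = sample_rate × seconds × bytes_per_sample × channels.
sample_rate = 38,592,000 / (201 × 3 × 2) = 38,592,000 / 1,206 = 32,000 Hz.

32,000 Hz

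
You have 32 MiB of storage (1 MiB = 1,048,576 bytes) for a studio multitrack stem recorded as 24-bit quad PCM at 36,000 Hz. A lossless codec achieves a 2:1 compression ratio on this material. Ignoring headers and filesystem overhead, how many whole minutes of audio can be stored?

Uncompressed byte rate = 36,000 × 3 × 4 = 432,000 bytes/s.
After 2:1 compression, effective rate ≈ 216000 bytes/s.
Capacity = 32 × 1,048,576 = 33,554,432 bytes.
33,554,432 / effective rate ≈ 155.34 s → 2 minutes.

2 minutes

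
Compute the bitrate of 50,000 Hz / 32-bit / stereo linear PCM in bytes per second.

400,000 bytes/s

Bit rate = 50,000 × 32 × 2 = 3,200,000 bits/s.
3,200,000 / 8 = 400,000 bytes/s.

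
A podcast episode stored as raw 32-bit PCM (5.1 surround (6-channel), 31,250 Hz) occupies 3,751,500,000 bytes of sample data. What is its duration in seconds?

5,002 seconds

Byte rate = 31,250 × 4 × 6 = 750,000 bytes/s.
Duration = 3,751,500,000 / 750,000 = 5,002 s.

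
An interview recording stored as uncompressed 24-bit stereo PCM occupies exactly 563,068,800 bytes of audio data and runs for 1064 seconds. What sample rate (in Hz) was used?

88,200 Hz

Bytes = sample_rate × seconds × bytes_per_sample × channels.
sample_rate = 563,068,800 / (1,064 × 3 × 2) = 563,068,800 / 6,384 = 88,200 Hz.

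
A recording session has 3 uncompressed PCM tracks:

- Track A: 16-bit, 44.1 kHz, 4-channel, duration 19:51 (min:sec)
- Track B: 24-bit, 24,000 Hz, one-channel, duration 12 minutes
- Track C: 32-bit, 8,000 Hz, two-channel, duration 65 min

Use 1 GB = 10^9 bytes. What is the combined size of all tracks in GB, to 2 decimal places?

Track A: 19:51 (min:sec) = 1,191 s; 44,100 × 1,191 × 2 × 4 = 420,184,800 bytes.
Track B: 12 minutes = 720 s; 24,000 × 720 × 3 × 1 = 51,840,000 bytes.
Track C: 65 min = 3,900 s; 8,000 × 3,900 × 4 × 2 = 249,600,000 bytes.
Total = 721,624,800 bytes = 0.72 GB.

0.72 GB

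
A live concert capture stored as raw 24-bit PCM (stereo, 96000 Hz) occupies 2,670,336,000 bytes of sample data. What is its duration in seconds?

4,636 seconds

Byte rate = 96,000 × 3 × 2 = 576,000 bytes/s.
Duration = 2,670,336,000 / 576,000 = 4,636 s.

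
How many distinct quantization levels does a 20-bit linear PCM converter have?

2^20 = 1,048,576.

1,048,576 levels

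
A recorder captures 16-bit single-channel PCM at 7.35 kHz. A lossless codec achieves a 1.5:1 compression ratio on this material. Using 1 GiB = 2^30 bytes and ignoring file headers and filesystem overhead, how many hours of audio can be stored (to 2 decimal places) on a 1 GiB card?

Uncompressed byte rate = 7,350 × 2 × 1 = 14,700 bytes/s.
After 1.5:1 compression, effective rate ≈ 9800 bytes/s.
Capacity = 1 × 1,073,741,824 = 1,073,741,824 bytes.
1,073,741,824 / effective rate ≈ 109565.49 s → 30.43 hours.

30.43 hours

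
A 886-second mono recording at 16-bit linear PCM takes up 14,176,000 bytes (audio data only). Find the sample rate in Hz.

Bytes = sample_rate × seconds × bytes_per_sample × channels.
sample_rate = 14,176,000 / (886 × 2 × 1) = 14,176,000 / 1,772 = 8,000 Hz.

8,000 Hz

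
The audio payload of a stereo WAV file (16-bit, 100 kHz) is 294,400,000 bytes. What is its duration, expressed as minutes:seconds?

Byte rate = 100,000 × 2 × 2 = 400,000 bytes/s.
Duration = 294,400,000 / 400,000 = 736 s.
736 s = 12:16.

12:16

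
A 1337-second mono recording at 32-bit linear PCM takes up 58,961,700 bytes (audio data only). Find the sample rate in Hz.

Bytes = sample_rate × seconds × bytes_per_sample × channels.
sample_rate = 58,961,700 / (1,337 × 4 × 1) = 58,961,700 / 5,348 = 11,025 Hz.

11,025 Hz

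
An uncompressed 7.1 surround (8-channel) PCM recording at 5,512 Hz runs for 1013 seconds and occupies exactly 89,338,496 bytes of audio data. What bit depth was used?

Bytes per sample = 89,338,496 / (5,512 × 1,013 × 8) = 89,338,496 / 44,669,248 = 2.
Bit depth = 2 × 8 = 16 bits.

16 bits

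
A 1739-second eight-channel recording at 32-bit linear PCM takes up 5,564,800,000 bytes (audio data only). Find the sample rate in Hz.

Bytes = sample_rate × seconds × bytes_per_sample × channels.
sample_rate = 5,564,800,000 / (1,739 × 4 × 8) = 5,564,800,000 / 55,648 = 100,000 Hz.

100,000 Hz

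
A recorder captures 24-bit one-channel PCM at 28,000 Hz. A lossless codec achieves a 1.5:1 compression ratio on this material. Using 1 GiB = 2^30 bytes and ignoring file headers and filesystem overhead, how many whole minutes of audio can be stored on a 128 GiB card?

Uncompressed byte rate = 28,000 × 3 × 1 = 84,000 bytes/s.
After 1.5:1 compression, effective rate ≈ 56000 bytes/s.
Capacity = 128 × 1,073,741,824 = 137,438,953,472 bytes.
137,438,953,472 / effective rate ≈ 2454267.03 s → 40,904 minutes.

40,904 minutes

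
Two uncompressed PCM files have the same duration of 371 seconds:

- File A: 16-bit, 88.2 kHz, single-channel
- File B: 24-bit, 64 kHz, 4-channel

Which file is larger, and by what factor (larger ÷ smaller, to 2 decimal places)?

File B, by a factor of 4.35

File A: 88,200 × 2 × 1 = 176,400 bytes/s.
File B: 64,000 × 3 × 4 = 768,000 bytes/s.
File B is larger; ratio = 284,928,000 / 65,444,400 = 4.35.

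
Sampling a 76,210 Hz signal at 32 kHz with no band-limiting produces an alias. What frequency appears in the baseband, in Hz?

12,210 Hz

Nyquist = 32,000/2 = 16,000 Hz; 76,210 Hz exceeds it.
Alias = |76,210 − 2×32,000| = |76,210 − 64,000| = 12,210 Hz.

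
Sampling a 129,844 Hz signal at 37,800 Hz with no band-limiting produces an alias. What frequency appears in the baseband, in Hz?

16,444 Hz

Nyquist = 37,800/2 = 18,900 Hz; 129,844 Hz exceeds it.
Alias = |129,844 − 3×37,800| = |129,844 − 113,400| = 16,444 Hz.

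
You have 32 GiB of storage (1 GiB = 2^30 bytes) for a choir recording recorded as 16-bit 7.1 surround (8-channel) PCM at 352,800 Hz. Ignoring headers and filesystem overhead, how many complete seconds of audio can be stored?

6,086 seconds

Uncompressed byte rate = 352,800 × 2 × 8 = 5,644,800 bytes/s.
Capacity = 32 × 1,073,741,824 = 34,359,738,368 bytes.
34,359,738,368 / 5,644,800 ≈ 6086.97 s → 6,086 seconds.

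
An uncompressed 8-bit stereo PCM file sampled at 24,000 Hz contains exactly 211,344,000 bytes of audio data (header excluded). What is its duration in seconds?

4,403 seconds

Byte rate = 24,000 × 1 × 2 = 48,000 bytes/s.
Duration = 211,344,000 / 48,000 = 4,403 s.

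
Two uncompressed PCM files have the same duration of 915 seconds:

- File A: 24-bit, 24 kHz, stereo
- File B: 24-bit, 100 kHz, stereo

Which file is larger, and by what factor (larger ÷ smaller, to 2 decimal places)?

File B, by a factor of 4.17

File A: 24,000 × 3 × 2 = 144,000 bytes/s.
File B: 100,000 × 3 × 2 = 600,000 bytes/s.
File B is larger; ratio = 549,000,000 / 131,760,000 = 4.17.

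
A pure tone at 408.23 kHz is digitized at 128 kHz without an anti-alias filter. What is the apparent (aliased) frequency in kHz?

24.23 kHz

Nyquist = 128,000/2 = 64,000 Hz; 408,230 Hz exceeds it.
Alias = |408,230 − 3×128,000| = |408,230 − 384,000| = 24,230 Hz = 24.23 kHz.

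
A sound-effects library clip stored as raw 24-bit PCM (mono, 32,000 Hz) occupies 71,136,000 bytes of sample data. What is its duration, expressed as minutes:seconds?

12:21

Byte rate = 32,000 × 3 × 1 = 96,000 bytes/s.
Duration = 71,136,000 / 96,000 = 741 s.
741 s = 12:21.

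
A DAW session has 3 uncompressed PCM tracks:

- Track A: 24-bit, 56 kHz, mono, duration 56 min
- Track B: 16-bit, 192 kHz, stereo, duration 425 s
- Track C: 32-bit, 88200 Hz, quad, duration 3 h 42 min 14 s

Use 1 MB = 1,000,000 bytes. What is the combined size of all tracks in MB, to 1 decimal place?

Track A: 56 min = 3,360 s; 56,000 × 3,360 × 3 × 1 = 564,480,000 bytes.
Track B: 192,000 × 425 × 2 × 2 = 326,400,000 bytes.
Track C: 3 h 42 min 14 s = 13,334 s; 88,200 × 13,334 × 4 × 4 = 18,816,940,800 bytes.
Total = 19,707,820,800 bytes = 19707.8 MB.

19707.8 MB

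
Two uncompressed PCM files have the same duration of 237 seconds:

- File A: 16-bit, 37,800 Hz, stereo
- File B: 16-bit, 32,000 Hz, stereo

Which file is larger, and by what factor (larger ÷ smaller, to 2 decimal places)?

File A, by a factor of 1.18

File A: 37,800 × 2 × 2 = 151,200 bytes/s.
File B: 32,000 × 2 × 2 = 128,000 bytes/s.
File A is larger; ratio = 35,834,400 / 30,336,000 = 1.18.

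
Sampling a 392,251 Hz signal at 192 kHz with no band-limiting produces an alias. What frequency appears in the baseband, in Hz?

Nyquist = 192,000/2 = 96,000 Hz; 392,251 Hz exceeds it.
Alias = |392,251 − 2×192,000| = |392,251 − 384,000| = 8,251 Hz.

8,251 Hz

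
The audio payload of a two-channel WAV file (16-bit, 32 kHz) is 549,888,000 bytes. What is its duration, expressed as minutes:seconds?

71:36

Byte rate = 32,000 × 2 × 2 = 128,000 bytes/s.
Duration = 549,888,000 / 128,000 = 4,296 s.
4,296 s = 71:36.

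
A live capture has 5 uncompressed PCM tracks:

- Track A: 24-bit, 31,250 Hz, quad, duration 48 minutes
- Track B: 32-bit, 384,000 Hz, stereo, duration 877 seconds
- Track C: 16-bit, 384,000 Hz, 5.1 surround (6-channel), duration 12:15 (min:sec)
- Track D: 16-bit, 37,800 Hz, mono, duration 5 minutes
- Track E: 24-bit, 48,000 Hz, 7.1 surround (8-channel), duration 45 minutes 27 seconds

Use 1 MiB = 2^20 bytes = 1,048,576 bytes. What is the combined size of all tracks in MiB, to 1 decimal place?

9846.9 MiB

Track A: 48 minutes = 2,880 s; 31,250 × 2,880 × 3 × 4 = 1,080,000,000 bytes.
Track B: 384,000 × 877 × 4 × 2 = 2,694,144,000 bytes.
Track C: 12:15 (min:sec) = 735 s; 384,000 × 735 × 2 × 6 = 3,386,880,000 bytes.
Track D: 5 minutes = 300 s; 37,800 × 300 × 2 × 1 = 22,680,000 bytes.
Track E: 45 minutes 27 seconds = 2,727 s; 48,000 × 2,727 × 3 × 8 = 3,141,504,000 bytes.
Total = 10,325,208,000 bytes = 9846.9 MiB.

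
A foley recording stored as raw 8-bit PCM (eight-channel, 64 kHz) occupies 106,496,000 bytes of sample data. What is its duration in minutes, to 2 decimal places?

3.47 minutes

Byte rate = 64,000 × 1 × 8 = 512,000 bytes/s.
Duration = 106,496,000 / 512,000 = 208 s.
208 s / 60 = 3.47 minutes.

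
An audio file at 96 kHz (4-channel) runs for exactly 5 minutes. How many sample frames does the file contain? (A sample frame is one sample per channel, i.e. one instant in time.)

28,800,000 sample frames

exactly 5 minutes = 300 s.
96,000 samples/s × 300 s = 28,800,000 frames.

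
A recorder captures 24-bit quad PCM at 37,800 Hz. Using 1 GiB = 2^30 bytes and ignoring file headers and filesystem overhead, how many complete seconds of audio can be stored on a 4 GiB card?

Uncompressed byte rate = 37,800 × 3 × 4 = 453,600 bytes/s.
Capacity = 4 × 1,073,741,824 = 4,294,967,296 bytes.
4,294,967,296 / 453,600 ≈ 9468.62 s → 9,468 seconds.

9,468 seconds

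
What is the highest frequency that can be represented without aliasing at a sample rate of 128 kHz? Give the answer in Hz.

Nyquist frequency = sample rate / 2 = 128,000 / 2 = 64,000 Hz.

64,000 Hz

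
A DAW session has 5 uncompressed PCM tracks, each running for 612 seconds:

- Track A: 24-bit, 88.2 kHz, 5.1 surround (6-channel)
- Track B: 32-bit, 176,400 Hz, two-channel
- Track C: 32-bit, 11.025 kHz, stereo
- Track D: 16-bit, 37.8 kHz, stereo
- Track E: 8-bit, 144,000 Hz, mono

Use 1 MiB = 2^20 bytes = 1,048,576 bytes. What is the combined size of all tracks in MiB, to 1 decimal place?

Track A: 88,200 × 612 × 3 × 6 = 971,611,200 bytes.
Track B: 176,400 × 612 × 4 × 2 = 863,654,400 bytes.
Track C: 11,025 × 612 × 4 × 2 = 53,978,400 bytes.
Track D: 37,800 × 612 × 2 × 2 = 92,534,400 bytes.
Track E: 144,000 × 612 × 1 × 1 = 88,128,000 bytes.
Total = 2,069,906,400 bytes = 1974.0 MiB.

1974.0 MiB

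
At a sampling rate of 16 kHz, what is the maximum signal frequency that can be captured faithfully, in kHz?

Nyquist frequency = sample rate / 2 = 16,000 / 2 = 8 kHz.

8 kHz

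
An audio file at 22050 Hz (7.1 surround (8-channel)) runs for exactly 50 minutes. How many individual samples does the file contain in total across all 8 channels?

529,200,000 samples

exactly 50 minutes = 3,000 s.
22,050 × 3,000 s × 8 ch = 529,200,000 samples.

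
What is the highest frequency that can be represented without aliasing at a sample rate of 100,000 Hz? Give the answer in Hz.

Nyquist frequency = sample rate / 2 = 100,000 / 2 = 50,000 Hz.

50,000 Hz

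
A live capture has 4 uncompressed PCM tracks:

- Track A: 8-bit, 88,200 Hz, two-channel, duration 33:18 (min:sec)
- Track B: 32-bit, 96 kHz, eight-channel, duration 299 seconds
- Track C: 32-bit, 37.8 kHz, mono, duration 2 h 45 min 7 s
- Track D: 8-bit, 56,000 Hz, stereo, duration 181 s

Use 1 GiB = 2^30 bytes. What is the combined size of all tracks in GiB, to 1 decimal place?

2.6 GiB

Track A: 33:18 (min:sec) = 1,998 s; 88,200 × 1,998 × 1 × 2 = 352,447,200 bytes.
Track B: 96,000 × 299 × 4 × 8 = 918,528,000 bytes.
Track C: 2 h 45 min 7 s = 9,907 s; 37,800 × 9,907 × 4 × 1 = 1,497,938,400 bytes.
Track D: 56,000 × 181 × 1 × 2 = 20,272,000 bytes.
Total = 2,789,185,600 bytes = 2.6 GiB.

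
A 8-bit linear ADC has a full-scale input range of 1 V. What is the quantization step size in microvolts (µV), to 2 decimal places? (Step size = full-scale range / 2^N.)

3906.25 µV

1 V / 2^8 = 1 / 256 V = 3906.25 µV.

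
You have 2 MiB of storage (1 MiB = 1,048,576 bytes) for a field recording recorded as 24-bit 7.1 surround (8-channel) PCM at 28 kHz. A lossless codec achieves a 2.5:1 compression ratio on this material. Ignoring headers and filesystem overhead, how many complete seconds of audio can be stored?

7 seconds

Uncompressed byte rate = 28,000 × 3 × 8 = 672,000 bytes/s.
After 2.5:1 compression, effective rate ≈ 268800 bytes/s.
Capacity = 2 × 1,048,576 = 2,097,152 bytes.
2,097,152 / effective rate ≈ 7.8 s → 7 seconds.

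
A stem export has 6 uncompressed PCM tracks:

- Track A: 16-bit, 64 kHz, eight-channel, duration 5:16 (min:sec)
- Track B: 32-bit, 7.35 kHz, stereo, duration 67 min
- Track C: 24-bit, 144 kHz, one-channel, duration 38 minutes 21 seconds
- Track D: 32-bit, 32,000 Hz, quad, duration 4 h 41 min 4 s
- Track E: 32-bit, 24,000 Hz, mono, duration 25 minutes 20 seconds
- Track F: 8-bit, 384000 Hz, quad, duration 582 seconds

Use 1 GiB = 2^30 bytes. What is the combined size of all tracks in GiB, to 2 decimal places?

Track A: 5:16 (min:sec) = 316 s; 64,000 × 316 × 2 × 8 = 323,584,000 bytes.
Track B: 67 min = 4,020 s; 7,350 × 4,020 × 4 × 2 = 236,376,000 bytes.
Track C: 38 minutes 21 seconds = 2,301 s; 144,000 × 2,301 × 3 × 1 = 994,032,000 bytes.
Track D: 4 h 41 min 4 s = 16,864 s; 32,000 × 16,864 × 4 × 4 = 8,634,368,000 bytes.
Track E: 25 minutes 20 seconds = 1,520 s; 24,000 × 1,520 × 4 × 1 = 145,920,000 bytes.
Track F: 384,000 × 582 × 1 × 4 = 893,952,000 bytes.
Total = 11,228,232,000 bytes = 10.46 GiB.

10.46 GiB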